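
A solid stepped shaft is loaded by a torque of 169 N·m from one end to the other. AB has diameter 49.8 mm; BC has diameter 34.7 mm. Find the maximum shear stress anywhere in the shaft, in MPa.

Under the same torque, τ_max = 16T/(πd³) is largest where d is smallest — segment BC (d = 34.7 mm).
τ_max = 16·169.0/(π·(0.0347)³) = 2.060×10^7 Pa.

20.6 MPa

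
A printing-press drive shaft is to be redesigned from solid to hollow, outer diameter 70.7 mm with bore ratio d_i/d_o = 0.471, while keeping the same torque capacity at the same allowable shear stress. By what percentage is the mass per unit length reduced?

Equal τ_max and T ⇒ the solid shaft needs d_s³ = d_o³(1−k⁴), so d_s = 70.7·(1−0.471⁴)^(1/3) = 69.52 mm.
Area ratio A_h/A_s = d_o²(1−k²)/d_s² = (1−k²)/(1−k⁴)^(2/3) = 0.8048.
Mass saving = 1 − 0.8048 = 19.5 %.

19.5 %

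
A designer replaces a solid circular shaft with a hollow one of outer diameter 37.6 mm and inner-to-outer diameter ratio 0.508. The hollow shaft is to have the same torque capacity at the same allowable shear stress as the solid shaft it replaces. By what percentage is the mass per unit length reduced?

Equal τ_max and T ⇒ the solid shaft needs d_s³ = d_o³(1−k⁴), so d_s = 37.6·(1−0.508⁴)^(1/3) = 36.75 mm.
Area ratio A_h/A_s = d_o²(1−k²)/d_s² = (1−k²)/(1−k⁴)^(2/3) = 0.7768.
Mass saving = 1 − 0.7768 = 22.3 %.

22.3 %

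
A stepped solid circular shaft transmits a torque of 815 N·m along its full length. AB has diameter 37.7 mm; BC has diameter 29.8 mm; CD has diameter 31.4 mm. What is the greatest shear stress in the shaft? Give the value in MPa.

157 MPa

Under the same torque, τ_max = 16T/(πd³) is largest where d is smallest — segment BC (d = 29.8 mm).
τ_max = 16·815.0/(π·(0.0298)³) = 1.568×10^8 Pa.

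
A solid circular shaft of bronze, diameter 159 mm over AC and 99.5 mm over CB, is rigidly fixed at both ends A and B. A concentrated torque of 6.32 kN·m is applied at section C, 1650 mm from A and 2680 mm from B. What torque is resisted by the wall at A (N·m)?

Compatibility: T_A·a/J_AC = T_B·b/J_CB with T_A + T_B = T₀.
J_AC = 6.27×10^-5 m⁴, J_CB = 9.62×10^-6 m⁴, so T_A = T₀·(J_AC/a)/((J_AC/a)+(J_CB/b)) = 5775 N·m, T_B = 545.2 N·m.

5770 N·m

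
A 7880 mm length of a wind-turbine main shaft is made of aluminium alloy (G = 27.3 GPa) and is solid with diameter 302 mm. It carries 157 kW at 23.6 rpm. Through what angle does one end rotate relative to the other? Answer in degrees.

ω = 2π·23.6/60 = 2.471 rad/s, so T = P/ω = 157×10³ / 2.471 = 63530 N·m.
J = πd⁴/32 = π(0.302)⁴/32 = 8.166×10^-4 m⁴.
θ = T·L/(G·J) = 63530 × 7.88 / (27.3×10⁹ × 8.166×10^-4) = 0.02245 rad.

1.29°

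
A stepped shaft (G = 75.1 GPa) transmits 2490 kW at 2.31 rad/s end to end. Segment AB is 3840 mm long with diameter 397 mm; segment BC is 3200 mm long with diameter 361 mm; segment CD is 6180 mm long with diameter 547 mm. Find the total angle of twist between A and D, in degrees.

ω = 2.31 rad/s, so T = P/ω = 2490×10³ / 2.310 = 1.078e6 N·m.
J_AB = π(0.397)⁴/32 = 2.44×10^-3 m⁴; J_BC = π(0.361)⁴/32 = 1.67×10^-3 m⁴; J_CD = π(0.547)⁴/32 = 8.79×10^-3 m⁴.
θ = (T/G)·Σ L_i/J_i = (1.078e6/75.1×10⁹)·(3.84/2.44×10^-3 + 3.20/1.67×10^-3 + 6.18/8.79×10^-3) = 0.06024 rad.

3.45°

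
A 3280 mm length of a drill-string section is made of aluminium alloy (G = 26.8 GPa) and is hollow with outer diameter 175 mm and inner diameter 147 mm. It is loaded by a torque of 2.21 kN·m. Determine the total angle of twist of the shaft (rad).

0.00585 rad

J = π(d_o⁴ − d_i⁴)/32 = π(0.175⁴ − 0.147⁴)/32 = 4.623×10^-5 m⁴.
θ = T·L/(G·J) = 2210 × 3.28 / (26.8×10⁹ × 4.623×10^-5) = 5.850×10^-3 rad.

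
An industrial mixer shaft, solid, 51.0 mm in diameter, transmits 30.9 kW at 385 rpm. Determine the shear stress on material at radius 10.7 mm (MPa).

ω = 2π·385/60 = 40.32 rad/s, so T = P/ω = 30.9×10³ / 40.32 = 766.4 N·m.
J = πd⁴/32 = π(0.0510)⁴/32 = 6.642×10^-7 m⁴.
Shear stress varies linearly with radius: τ = T·r/J = 766.4 × 0.0107 / 6.642×10^-7 = 1.235×10^7 Pa.

12.3 MPa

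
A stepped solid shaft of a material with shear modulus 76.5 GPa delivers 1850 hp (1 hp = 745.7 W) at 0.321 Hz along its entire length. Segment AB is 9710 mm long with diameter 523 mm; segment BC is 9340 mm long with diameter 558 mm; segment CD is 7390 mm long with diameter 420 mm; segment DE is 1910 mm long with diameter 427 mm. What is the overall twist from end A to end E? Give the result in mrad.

47.5 mrad

ω = 2π·0.321 = 2.017 rad/s, so T = P/ω = 1850×745.7 / 2.017 = 684000 N·m.
J_AB = π(0.523)⁴/32 = 7.35×10^-3 m⁴; J_BC = π(0.558)⁴/32 = 9.52×10^-3 m⁴; J_CD = π(0.420)⁴/32 = 3.05×10^-3 m⁴; J_DE = π(0.427)⁴/32 = 3.26×10^-3 m⁴.
θ = (T/G)·Σ L_i/J_i = (684000/76.5×10⁹)·(9.71/7.35×10^-3 + 9.34/9.52×10^-3 + 7.39/3.05×10^-3 + 1.91/3.26×10^-3) = 0.04746 rad.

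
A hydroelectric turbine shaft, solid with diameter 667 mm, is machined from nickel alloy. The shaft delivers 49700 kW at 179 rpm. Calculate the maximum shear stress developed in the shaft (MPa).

45.5 MPa

ω = 2π·179/60 = 18.74 rad/s, so T = P/ω = 49700×10³ / 18.74 = 2.651e6 N·m.
J = πd⁴/32 = π(0.667)⁴/32 = 0.01943 m⁴.
τ_max = T·r/J = 2.651e6 × 0.334 / 0.01943 = 4.551×10^7 Pa.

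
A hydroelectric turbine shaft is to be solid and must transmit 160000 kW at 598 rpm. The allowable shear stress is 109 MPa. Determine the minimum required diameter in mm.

ω = 2π·598/60 = 62.62 rad/s, so T = P/ω = 160000×10³ / 62.62 = 2.555e6 N·m.
For a solid shaft τ_max = 16T/(πd³), so d = (16T/(π τ_allow))^(1/3) = (16·2.555e6/(π·1.09×10^8))^(1/3) = 0.4924 m.

492 mm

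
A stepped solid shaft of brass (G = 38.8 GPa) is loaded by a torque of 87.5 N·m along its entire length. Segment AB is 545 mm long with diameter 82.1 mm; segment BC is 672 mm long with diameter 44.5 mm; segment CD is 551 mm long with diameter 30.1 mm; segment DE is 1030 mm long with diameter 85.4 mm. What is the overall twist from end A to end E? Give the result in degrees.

J_AB = π(0.0821)⁴/32 = 4.46×10^-6 m⁴; J_BC = π(0.0445)⁴/32 = 3.85×10^-7 m⁴; J_CD = π(0.0301)⁴/32 = 8.06×10^-8 m⁴; J_DE = π(0.0854)⁴/32 = 5.22×10^-6 m⁴.
θ = (T/G)·Σ L_i/J_i = (87.50/38.8×10⁹)·(0.545/4.46×10^-6 + 0.672/3.85×10^-7 + 0.551/8.06×10^-8 + 1.03/5.22×10^-6) = 0.02008 rad.

1.15°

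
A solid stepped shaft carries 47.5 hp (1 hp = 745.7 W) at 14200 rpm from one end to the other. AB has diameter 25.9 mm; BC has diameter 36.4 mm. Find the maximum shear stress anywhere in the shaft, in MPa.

6.98 MPa

ω = 2π·14200/60 = 1487 rad/s, so T = P/ω = 47.5×745.7 / 1487 = 23.82 N·m.
Under the same torque, τ_max = 16T/(πd³) is largest where d is smallest — segment AB (d = 25.9 mm).
τ_max = 16·23.82/(π·(0.0259)³) = 6.983×10^6 Pa.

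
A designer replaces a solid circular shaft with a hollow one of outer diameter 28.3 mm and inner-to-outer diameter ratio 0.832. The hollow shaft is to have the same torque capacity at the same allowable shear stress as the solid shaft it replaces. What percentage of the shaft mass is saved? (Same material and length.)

52.5 %

Equal τ_max and T ⇒ the solid shaft needs d_s³ = d_o³(1−k⁴), so d_s = 28.3·(1−0.832⁴)^(1/3) = 22.77 mm.
Area ratio A_h/A_s = d_o²(1−k²)/d_s² = (1−k²)/(1−k⁴)^(2/3) = 0.4755.
Mass saving = 1 − 0.4755 = 52.5 %.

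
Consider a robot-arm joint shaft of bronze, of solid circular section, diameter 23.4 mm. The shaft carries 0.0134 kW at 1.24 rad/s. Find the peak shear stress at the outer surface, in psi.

623 psi

ω = 1.24 rad/s, so T = P/ω = 0.0134×10³ / 1.240 = 10.81 N·m.
J = πd⁴/32 = π(0.0234)⁴/32 = 2.943×10^-8 m⁴.
τ_max = T·r/J = 10.81 × 0.0117 / 2.943×10^-8 = 4.295×10^6 Pa.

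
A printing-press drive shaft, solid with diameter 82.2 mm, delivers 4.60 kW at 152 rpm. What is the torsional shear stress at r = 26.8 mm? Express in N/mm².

ω = 2π·152/60 = 15.92 rad/s, so T = P/ω = 4.60×10³ / 15.92 = 289.0 N·m.
J = πd⁴/32 = π(0.0822)⁴/32 = 4.482×10^-6 m⁴.
Shear stress varies linearly with radius: τ = T·r/J = 289.0 × 0.0268 / 4.482×10^-6 = 1.728×10^6 Pa.

1.73 N/mm²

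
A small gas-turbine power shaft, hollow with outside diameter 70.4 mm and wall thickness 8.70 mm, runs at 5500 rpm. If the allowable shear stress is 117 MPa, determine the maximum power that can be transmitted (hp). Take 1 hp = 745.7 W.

J = π(d_o⁴ − d_i⁴)/32 = π(0.0704⁴ − 0.0530⁴)/32 = 1.637×10^-6 m⁴.
T_max = τ_allow·J/r = 1.17×10^8 × 1.637×10^-6 / 0.0352 = 5441 N·m.
ω = 2π·5500/60 = 576.0 rad/s, so P_max = T_max·ω = 3.134×10^6 W.

4200 hp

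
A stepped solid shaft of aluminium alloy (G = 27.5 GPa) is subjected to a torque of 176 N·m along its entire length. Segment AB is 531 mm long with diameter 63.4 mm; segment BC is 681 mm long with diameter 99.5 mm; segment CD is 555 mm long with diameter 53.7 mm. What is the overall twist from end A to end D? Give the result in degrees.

J_AB = π(0.0634)⁴/32 = 1.59×10^-6 m⁴; J_BC = π(0.0995)⁴/32 = 9.62×10^-6 m⁴; J_CD = π(0.0537)⁴/32 = 8.16×10^-7 m⁴.
θ = (T/G)·Σ L_i/J_i = (176.0/27.5×10⁹)·(0.531/1.59×10^-6 + 0.681/9.62×10^-6 + 0.555/8.16×10^-7) = 6.946×10^-3 rad.

0.398°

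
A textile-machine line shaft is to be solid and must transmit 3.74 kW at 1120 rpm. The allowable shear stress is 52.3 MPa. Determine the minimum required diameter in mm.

14.6 mm

ω = 2π·1120/60 = 117.3 rad/s, so T = P/ω = 3.74×10³ / 117.3 = 31.89 N·m.
For a solid shaft τ_max = 16T/(πd³), so d = (16T/(π τ_allow))^(1/3) = (16·31.89/(π·5.23×10^7))^(1/3) = 0.01459 m.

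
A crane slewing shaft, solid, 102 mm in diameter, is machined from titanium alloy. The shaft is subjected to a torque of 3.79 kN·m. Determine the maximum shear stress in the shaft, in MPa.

18.2 MPa

J = πd⁴/32 = π(0.102)⁴/32 = 1.063×10^-5 m⁴.
τ_max = T·r/J = 3790 × 0.0510 / 1.063×10^-5 = 1.819×10^7 Pa.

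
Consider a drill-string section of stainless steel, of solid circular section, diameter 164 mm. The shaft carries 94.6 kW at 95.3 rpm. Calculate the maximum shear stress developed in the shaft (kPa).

ω = 2π·95.3/60 = 9.980 rad/s, so T = P/ω = 94.6×10³ / 9.980 = 9479 N·m.
J = πd⁴/32 = π(0.164)⁴/32 = 7.102×10^-5 m⁴.
τ_max = T·r/J = 9479 × 0.0820 / 7.102×10^-5 = 1.094×10^7 Pa.

10900 kPa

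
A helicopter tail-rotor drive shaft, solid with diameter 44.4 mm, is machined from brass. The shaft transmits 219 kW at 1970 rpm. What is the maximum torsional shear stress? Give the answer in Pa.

ω = 2π·1970/60 = 206.3 rad/s, so T = P/ω = 219×10³ / 206.3 = 1062 N·m.
J = πd⁴/32 = π(0.0444)⁴/32 = 3.815×10^-7 m⁴.
τ_max = T·r/J = 1062 × 0.0222 / 3.815×10^-7 = 6.177×10^7 Pa.

6.18e7 Pa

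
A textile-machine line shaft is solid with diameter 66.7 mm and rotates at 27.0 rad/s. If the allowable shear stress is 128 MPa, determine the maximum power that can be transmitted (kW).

201 kW

J = πd⁴/32 = π(0.0667)⁴/32 = 1.943×10^-6 m⁴.
T_max = τ_allow·J/r = 1.28×10^8 × 1.943×10^-6 / 0.0334 = 7458 N·m.
ω = 27.0 rad/s, so P_max = T_max·ω = 2.014×10^5 W.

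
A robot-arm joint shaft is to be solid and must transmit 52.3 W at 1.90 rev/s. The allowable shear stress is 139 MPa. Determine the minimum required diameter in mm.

ω = 2π·1.90 = 11.94 rad/s, so T = P/ω = 52.3 / 11.94 = 4.381 N·m.
For a solid shaft τ_max = 16T/(πd³), so d = (16T/(π τ_allow))^(1/3) = (16·4.381/(π·1.39×10^8))^(1/3) = 0.005435 m.

5.43 mm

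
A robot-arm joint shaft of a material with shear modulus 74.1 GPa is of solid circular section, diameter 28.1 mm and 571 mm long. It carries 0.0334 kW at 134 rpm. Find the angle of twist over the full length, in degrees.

0.0172°

ω = 2π·134/60 = 14.03 rad/s, so T = P/ω = 0.0334×10³ / 14.03 = 2.380 N·m.
J = πd⁴/32 = π(0.0281)⁴/32 = 6.121×10^-8 m⁴.
θ = T·L/(G·J) = 2.380 × 0.571 / (74.1×10⁹ × 6.121×10^-8) = 2.996×10^-4 rad.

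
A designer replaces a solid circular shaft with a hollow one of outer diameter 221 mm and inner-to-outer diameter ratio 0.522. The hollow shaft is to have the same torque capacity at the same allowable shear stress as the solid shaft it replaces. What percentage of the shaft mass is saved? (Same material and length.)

23.4 %

Equal τ_max and T ⇒ the solid shaft needs d_s³ = d_o³(1−k⁴), so d_s = 221·(1−0.522⁴)^(1/3) = 215.4 mm.
Area ratio A_h/A_s = d_o²(1−k²)/d_s² = (1−k²)/(1−k⁴)^(2/3) = 0.7659.
Mass saving = 1 − 0.7659 = 23.4 %.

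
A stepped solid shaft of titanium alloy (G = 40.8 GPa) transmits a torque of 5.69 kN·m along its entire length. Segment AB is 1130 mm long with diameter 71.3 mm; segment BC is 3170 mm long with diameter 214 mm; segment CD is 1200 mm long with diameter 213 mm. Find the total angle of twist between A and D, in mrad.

65.1 mrad

J_AB = π(0.0713)⁴/32 = 2.54×10^-6 m⁴; J_BC = π(0.214)⁴/32 = 2.06×10^-4 m⁴; J_CD = π(0.213)⁴/32 = 2.02×10^-4 m⁴.
θ = (T/G)·Σ L_i/J_i = (5690/40.8×10⁹)·(1.13/2.54×10^-6 + 3.17/2.06×10^-4 + 1.20/2.02×10^-4) = 0.06509 rad.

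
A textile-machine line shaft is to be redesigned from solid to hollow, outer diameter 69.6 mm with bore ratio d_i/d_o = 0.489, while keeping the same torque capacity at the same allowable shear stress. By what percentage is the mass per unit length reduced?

20.9 %

Equal τ_max and T ⇒ the solid shaft needs d_s³ = d_o³(1−k⁴), so d_s = 69.6·(1−0.489⁴)^(1/3) = 68.25 mm.
Area ratio A_h/A_s = d_o²(1−k²)/d_s² = (1−k²)/(1−k⁴)^(2/3) = 0.7913.
Mass saving = 1 − 0.7913 = 20.9 %.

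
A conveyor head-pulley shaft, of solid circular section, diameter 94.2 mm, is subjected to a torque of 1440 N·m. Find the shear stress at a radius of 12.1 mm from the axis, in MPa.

J = πd⁴/32 = π(0.0942)⁴/32 = 7.730×10^-6 m⁴.
Shear stress varies linearly with radius: τ = T·r/J = 1440 × 0.0121 / 7.730×10^-6 = 2.254×10^6 Pa.

2.25 MPa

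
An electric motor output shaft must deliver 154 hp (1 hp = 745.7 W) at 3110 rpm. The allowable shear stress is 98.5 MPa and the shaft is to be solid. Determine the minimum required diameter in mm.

26.3 mm

ω = 2π·3110/60 = 325.7 rad/s, so T = P/ω = 154×745.7 / 325.7 = 352.6 N·m.
For a solid shaft τ_max = 16T/(πd³), so d = (16T/(π τ_allow))^(1/3) = (16·352.6/(π·9.85×10^7))^(1/3) = 0.02632 m.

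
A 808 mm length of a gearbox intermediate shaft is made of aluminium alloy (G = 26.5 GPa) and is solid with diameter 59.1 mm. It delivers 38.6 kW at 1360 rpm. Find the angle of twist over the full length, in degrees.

ω = 2π·1360/60 = 142.4 rad/s, so T = P/ω = 38.6×10³ / 142.4 = 271.0 N·m.
J = πd⁴/32 = π(0.0591)⁴/32 = 1.198×10^-6 m⁴.
θ = T·L/(G·J) = 271.0 × 0.808 / (26.5×10⁹ × 1.198×10^-6) = 6.900×10^-3 rad.

0.395°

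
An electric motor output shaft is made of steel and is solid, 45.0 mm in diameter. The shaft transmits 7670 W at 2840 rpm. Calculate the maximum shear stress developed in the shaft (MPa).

ω = 2π·2840/60 = 297.4 rad/s, so T = P/ω = 7670 / 297.4 = 25.79 N·m.
J = πd⁴/32 = π(0.0450)⁴/32 = 4.026×10^-7 m⁴.
τ_max = T·r/J = 25.79 × 0.0225 / 4.026×10^-7 = 1.441×10^6 Pa.

1.44 MPa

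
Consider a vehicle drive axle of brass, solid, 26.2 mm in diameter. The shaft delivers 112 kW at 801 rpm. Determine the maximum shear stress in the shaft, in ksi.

ω = 2π·801/60 = 83.88 rad/s, so T = P/ω = 112×10³ / 83.88 = 1335 N·m.
J = πd⁴/32 = π(0.0262)⁴/32 = 4.626×10^-8 m⁴.
τ_max = T·r/J = 1335 × 0.0131 / 4.626×10^-8 = 3.781×10^8 Pa.

54.8 ksi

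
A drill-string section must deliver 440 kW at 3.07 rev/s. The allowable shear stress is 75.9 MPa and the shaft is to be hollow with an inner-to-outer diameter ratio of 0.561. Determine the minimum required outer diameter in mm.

ω = 2π·3.07 = 19.29 rad/s, so T = P/ω = 440×10³ / 19.29 = 22810 N·m.
For a hollow shaft with d_i/d_o = 0.561: τ_max = 16T/(π d_o³ (1−k⁴)), so d_o = [16T/(π τ_allow (1−k⁴))]^(1/3) = [16·22810/(π·7.59×10^7·0.9010)]^(1/3) = 0.1193 m.

119 mm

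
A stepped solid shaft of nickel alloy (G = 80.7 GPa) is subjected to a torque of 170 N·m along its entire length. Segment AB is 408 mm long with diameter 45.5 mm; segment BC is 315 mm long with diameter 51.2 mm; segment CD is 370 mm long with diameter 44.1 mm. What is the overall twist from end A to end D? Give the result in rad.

0.00513 rad

J_AB = π(0.0455)⁴/32 = 4.21×10^-7 m⁴; J_BC = π(0.0512)⁴/32 = 6.75×10^-7 m⁴; J_CD = π(0.0441)⁴/32 = 3.71×10^-7 m⁴.
θ = (T/G)·Σ L_i/J_i = (170.0/80.7×10⁹)·(0.408/4.21×10^-7 + 0.315/6.75×10^-7 + 0.370/3.71×10^-7) = 5.125×10^-3 rad.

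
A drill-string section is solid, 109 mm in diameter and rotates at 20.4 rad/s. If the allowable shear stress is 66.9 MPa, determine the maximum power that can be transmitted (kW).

347 kW

J = πd⁴/32 = π(0.109)⁴/32 = 1.386×10^-5 m⁴.
T_max = τ_allow·J/r = 6.69×10^7 × 1.386×10^-5 / 0.0545 = 17010 N·m.
ω = 20.4 rad/s, so P_max = T_max·ω = 3.470×10^5 W.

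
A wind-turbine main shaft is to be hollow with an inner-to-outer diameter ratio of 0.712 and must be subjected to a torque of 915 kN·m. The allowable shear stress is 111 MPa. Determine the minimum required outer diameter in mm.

384 mm

For a hollow shaft with d_i/d_o = 0.712: τ_max = 16T/(π d_o³ (1−k⁴)), so d_o = [16T/(π τ_allow (1−k⁴))]^(1/3) = [16·915000/(π·1.11×10^8·0.7430)]^(1/3) = 0.3837 m.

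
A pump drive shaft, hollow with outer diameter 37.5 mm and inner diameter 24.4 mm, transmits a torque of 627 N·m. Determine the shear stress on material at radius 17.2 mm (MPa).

J = π(d_o⁴ − d_i⁴)/32 = π(0.0375⁴ − 0.0244⁴)/32 = 1.593×10^-7 m⁴.
Shear stress varies linearly with radius: τ = T·r/J = 627.0 × 0.0172 / 1.593×10^-7 = 6.768×10^7 Pa.

67.7 MPa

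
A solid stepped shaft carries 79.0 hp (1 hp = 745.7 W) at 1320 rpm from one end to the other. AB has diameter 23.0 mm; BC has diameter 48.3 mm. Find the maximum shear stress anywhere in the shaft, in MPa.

178 MPa

ω = 2π·1320/60 = 138.2 rad/s, so T = P/ω = 79.0×745.7 / 138.2 = 426.2 N·m.
Under the same torque, τ_max = 16T/(πd³) is largest where d is smallest — segment AB (d = 23.0 mm).
τ_max = 16·426.2/(π·(0.0230)³) = 1.784×10^8 Pa.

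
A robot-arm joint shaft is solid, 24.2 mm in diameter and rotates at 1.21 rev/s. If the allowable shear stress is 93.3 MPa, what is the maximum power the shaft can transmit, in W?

J = πd⁴/32 = π(0.0242)⁴/32 = 3.367×10^-8 m⁴.
T_max = τ_allow·J/r = 9.33×10^7 × 3.367×10^-8 / 0.0121 = 259.6 N·m.
ω = 2π·1.21 = 7.603 rad/s, so P_max = T_max·ω = 1974 W.

1970 W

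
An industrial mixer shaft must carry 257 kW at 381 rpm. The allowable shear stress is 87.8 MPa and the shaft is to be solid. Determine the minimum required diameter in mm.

ω = 2π·381/60 = 39.90 rad/s, so T = P/ω = 257×10³ / 39.90 = 6441 N·m.
For a solid shaft τ_max = 16T/(πd³), so d = (16T/(π τ_allow))^(1/3) = (16·6441/(π·8.78×10^7))^(1/3) = 0.07203 m.

72.0 mm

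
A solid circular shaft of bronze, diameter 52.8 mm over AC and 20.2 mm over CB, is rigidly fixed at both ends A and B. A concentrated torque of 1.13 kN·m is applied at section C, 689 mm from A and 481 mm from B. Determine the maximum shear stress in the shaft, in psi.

5500 psi

Compatibility: T_A·a/J_AC = T_B·b/J_CB with T_A + T_B = T₀.
J_AC = 7.63×10^-7 m⁴, J_CB = 1.63×10^-8 m⁴, so T_A = T₀·(J_AC/a)/((J_AC/a)+(J_CB/b)) = 1096 N·m, T_B = 33.64 N·m.
τ in each portion: τ_AC = 3.79×10^7 Pa, τ_CB = 2.08×10^7 Pa; maximum is in AC.
τ_max = T_AC·r/J = 1096·0.0264/7.63×10^-7 = 3.793×10^7 Pa.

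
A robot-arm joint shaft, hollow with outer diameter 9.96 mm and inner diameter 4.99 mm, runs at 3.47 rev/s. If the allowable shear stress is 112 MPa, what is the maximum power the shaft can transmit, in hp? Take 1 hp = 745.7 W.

0.595 hp

J = π(d_o⁴ − d_i⁴)/32 = π(0.00996⁴ − 0.00499⁴)/32 = 9.053×10^-10 m⁴.
T_max = τ_allow·J/r = 1.12×10^8 × 9.053×10^-10 / 0.00498 = 20.36 N·m.
ω = 2π·3.47 = 21.80 rad/s, so P_max = T_max·ω = 443.9 W.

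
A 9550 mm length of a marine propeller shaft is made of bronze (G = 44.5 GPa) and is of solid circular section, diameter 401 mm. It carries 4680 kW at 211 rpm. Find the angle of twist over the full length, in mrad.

17.9 mrad

ω = 2π·211/60 = 22.10 rad/s, so T = P/ω = 4680×10³ / 22.10 = 211800 N·m.
J = πd⁴/32 = π(0.401)⁴/32 = 2.539×10^-3 m⁴.
θ = T·L/(G·J) = 211800 × 9.55 / (44.5×10⁹ × 2.539×10^-3) = 0.01791 rad.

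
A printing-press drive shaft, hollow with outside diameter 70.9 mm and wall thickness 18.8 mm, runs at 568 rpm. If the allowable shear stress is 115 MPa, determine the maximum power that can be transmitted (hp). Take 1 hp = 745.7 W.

611 hp

J = π(d_o⁴ − d_i⁴)/32 = π(0.0709⁴ − 0.0333⁴)/32 = 2.360×10^-6 m⁴.
T_max = τ_allow·J/r = 1.15×10^8 × 2.360×10^-6 / 0.0355 = 7656 N·m.
ω = 2π·568/60 = 59.48 rad/s, so P_max = T_max·ω = 4.554×10^5 W.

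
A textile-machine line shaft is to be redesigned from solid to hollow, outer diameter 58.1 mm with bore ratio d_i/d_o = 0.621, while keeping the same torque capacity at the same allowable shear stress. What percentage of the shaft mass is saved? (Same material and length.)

31.6 %

Equal τ_max and T ⇒ the solid shaft needs d_s³ = d_o³(1−k⁴), so d_s = 58.1·(1−0.621⁴)^(1/3) = 55.06 mm.
Area ratio A_h/A_s = d_o²(1−k²)/d_s² = (1−k²)/(1−k⁴)^(2/3) = 0.6840.
Mass saving = 1 − 0.6840 = 31.6 %.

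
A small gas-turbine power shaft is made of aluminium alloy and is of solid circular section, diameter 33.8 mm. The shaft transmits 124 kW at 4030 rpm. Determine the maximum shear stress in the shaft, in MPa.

ω = 2π·4030/60 = 422.0 rad/s, so T = P/ω = 124×10³ / 422.0 = 293.8 N·m.
J = πd⁴/32 = π(0.0338)⁴/32 = 1.281×10^-7 m⁴.
τ_max = T·r/J = 293.8 × 0.0169 / 1.281×10^-7 = 3.875×10^7 Pa.

38.8 MPa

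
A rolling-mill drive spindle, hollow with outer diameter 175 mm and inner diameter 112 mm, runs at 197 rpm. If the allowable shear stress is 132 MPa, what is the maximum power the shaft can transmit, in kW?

J = π(d_o⁴ − d_i⁴)/32 = π(0.175⁴ − 0.112⁴)/32 = 7.663×10^-5 m⁴.
T_max = τ_allow·J/r = 1.32×10^8 × 7.663×10^-5 / 0.0875 = 115600 N·m.
ω = 2π·197/60 = 20.63 rad/s, so P_max = T_max·ω = 2.385×10^6 W.

2380 kW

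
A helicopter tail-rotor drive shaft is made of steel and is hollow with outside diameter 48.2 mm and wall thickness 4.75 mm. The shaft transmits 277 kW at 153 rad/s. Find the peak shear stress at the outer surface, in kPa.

ω = 153 rad/s, so T = P/ω = 277×10³ / 153.0 = 1810 N·m.
J = π(d_o⁴ − d_i⁴)/32 = π(0.0482⁴ − 0.0387⁴)/32 = 3.097×10^-7 m⁴.
τ_max = T·r/J = 1810 × 0.0241 / 3.097×10^-7 = 1.409×10^8 Pa.

141000 kPa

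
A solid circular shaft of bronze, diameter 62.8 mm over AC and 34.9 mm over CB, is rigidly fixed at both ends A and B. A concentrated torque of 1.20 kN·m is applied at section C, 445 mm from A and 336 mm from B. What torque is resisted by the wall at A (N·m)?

1070 N·m

Compatibility: T_A·a/J_AC = T_B·b/J_CB with T_A + T_B = T₀.
J_AC = 1.53×10^-6 m⁴, J_CB = 1.46×10^-7 m⁴, so T_A = T₀·(J_AC/a)/((J_AC/a)+(J_CB/b)) = 1065 N·m, T_B = 134.6 N·m.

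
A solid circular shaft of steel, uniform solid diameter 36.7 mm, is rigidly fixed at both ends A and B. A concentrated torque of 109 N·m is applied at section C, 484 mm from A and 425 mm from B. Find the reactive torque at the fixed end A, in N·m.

With uniform GJ and both ends fixed, compatibility θ_AC = θ_CB gives T_A·a = T_B·b, together with T_A + T_B = T₀.
T_A = T₀·b/(a+b) = 109.0·425/909.0 = 50.96 N·m; T_B = 58.04 N·m.

51.0 N·m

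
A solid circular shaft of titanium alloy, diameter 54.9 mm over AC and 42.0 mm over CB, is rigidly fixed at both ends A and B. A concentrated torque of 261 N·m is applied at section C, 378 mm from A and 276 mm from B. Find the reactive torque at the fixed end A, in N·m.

178 N·m

Compatibility: T_A·a/J_AC = T_B·b/J_CB with T_A + T_B = T₀.
J_AC = 8.92×10^-7 m⁴, J_CB = 3.05×10^-7 m⁴, so T_A = T₀·(J_AC/a)/((J_AC/a)+(J_CB/b)) = 177.7 N·m, T_B = 83.34 N·m.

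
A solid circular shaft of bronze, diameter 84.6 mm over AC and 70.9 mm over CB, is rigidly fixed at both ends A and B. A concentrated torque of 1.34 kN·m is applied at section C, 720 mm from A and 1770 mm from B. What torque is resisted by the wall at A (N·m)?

Compatibility: T_A·a/J_AC = T_B·b/J_CB with T_A + T_B = T₀.
J_AC = 5.03×10^-6 m⁴, J_CB = 2.48×10^-6 m⁴, so T_A = T₀·(J_AC/a)/((J_AC/a)+(J_CB/b)) = 1116 N·m, T_B = 223.9 N·m.

1120 N·m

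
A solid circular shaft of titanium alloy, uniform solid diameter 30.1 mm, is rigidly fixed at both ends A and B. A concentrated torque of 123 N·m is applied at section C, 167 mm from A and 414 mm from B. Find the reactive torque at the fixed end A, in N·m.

With uniform GJ and both ends fixed, compatibility θ_AC = θ_CB gives T_A·a = T_B·b, together with T_A + T_B = T₀.
T_A = T₀·b/(a+b) = 123.0·414/581.0 = 87.65 N·m; T_B = 35.35 N·m.

87.6 N·m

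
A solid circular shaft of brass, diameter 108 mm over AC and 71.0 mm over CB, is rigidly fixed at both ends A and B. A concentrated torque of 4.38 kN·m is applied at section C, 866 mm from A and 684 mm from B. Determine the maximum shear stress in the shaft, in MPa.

14.3 MPa

Compatibility: T_A·a/J_AC = T_B·b/J_CB with T_A + T_B = T₀.
J_AC = 1.34×10^-5 m⁴, J_CB = 2.49×10^-6 m⁴, so T_A = T₀·(J_AC/a)/((J_AC/a)+(J_CB/b)) = 3542 N·m, T_B = 837.7 N·m.
τ in each portion: τ_AC = 1.43×10^7 Pa, τ_CB = 1.19×10^7 Pa; maximum is in AC.
τ_max = T_AC·r/J = 3542·0.0540/1.34×10^-5 = 1.432×10^7 Pa.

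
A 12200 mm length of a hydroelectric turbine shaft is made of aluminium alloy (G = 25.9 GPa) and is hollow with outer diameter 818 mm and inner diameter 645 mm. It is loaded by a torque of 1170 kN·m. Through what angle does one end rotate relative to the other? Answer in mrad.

20.4 mrad

J = π(d_o⁴ − d_i⁴)/32 = π(0.818⁴ − 0.645⁴)/32 = 0.02696 m⁴.
θ = T·L/(G·J) = 1.170e6 × 12.2 / (25.9×10⁹ × 0.02696) = 0.02044 rad.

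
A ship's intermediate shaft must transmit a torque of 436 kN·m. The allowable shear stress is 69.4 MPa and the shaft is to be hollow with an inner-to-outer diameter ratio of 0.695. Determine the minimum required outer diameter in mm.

For a hollow shaft with d_i/d_o = 0.695: τ_max = 16T/(π d_o³ (1−k⁴)), so d_o = [16T/(π τ_allow (1−k⁴))]^(1/3) = [16·436000/(π·6.94×10^7·0.7667)]^(1/3) = 0.3469 m.

347 mm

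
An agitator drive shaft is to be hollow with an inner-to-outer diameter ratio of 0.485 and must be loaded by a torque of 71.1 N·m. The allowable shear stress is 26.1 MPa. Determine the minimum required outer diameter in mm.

24.5 mm

For a hollow shaft with d_i/d_o = 0.485: τ_max = 16T/(π d_o³ (1−k⁴)), so d_o = [16T/(π τ_allow (1−k⁴))]^(1/3) = [16·71.10/(π·2.61×10^7·0.9447)]^(1/3) = 0.02449 m.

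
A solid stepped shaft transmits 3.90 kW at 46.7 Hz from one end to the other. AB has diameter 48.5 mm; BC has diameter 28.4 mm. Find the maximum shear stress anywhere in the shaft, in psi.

ω = 2π·46.7 = 293.4 rad/s, so T = P/ω = 3.90×10³ / 293.4 = 13.29 N·m.
Under the same torque, τ_max = 16T/(πd³) is largest where d is smallest — segment BC (d = 28.4 mm).
τ_max = 16·13.29/(π·(0.0284)³) = 2.955×10^6 Pa.

429 psi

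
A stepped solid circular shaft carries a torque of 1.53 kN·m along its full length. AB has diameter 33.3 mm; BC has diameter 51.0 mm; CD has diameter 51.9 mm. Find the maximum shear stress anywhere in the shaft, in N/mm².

Under the same torque, τ_max = 16T/(πd³) is largest where d is smallest — segment AB (d = 33.3 mm).
τ_max = 16·1530/(π·(0.0333)³) = 2.110×10^8 Pa.

211 N/mm²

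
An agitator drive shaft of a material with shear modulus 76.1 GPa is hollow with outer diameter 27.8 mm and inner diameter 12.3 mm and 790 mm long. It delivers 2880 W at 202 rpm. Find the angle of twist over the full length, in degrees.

1.44°

ω = 2π·202/60 = 21.15 rad/s, so T = P/ω = 2880 / 21.15 = 136.1 N·m.
J = π(d_o⁴ − d_i⁴)/32 = π(0.0278⁴ − 0.0123⁴)/32 = 5.639×10^-8 m⁴.
θ = T·L/(G·J) = 136.1 × 0.790 / (76.1×10⁹ × 5.639×10^-8) = 0.02506 rad.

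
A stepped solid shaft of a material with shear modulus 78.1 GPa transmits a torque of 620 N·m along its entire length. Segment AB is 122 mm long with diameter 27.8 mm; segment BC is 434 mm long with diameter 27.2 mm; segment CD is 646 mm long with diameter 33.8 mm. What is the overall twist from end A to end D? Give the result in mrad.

121 mrad

J_AB = π(0.0278)⁴/32 = 5.86×10^-8 m⁴; J_BC = π(0.0272)⁴/32 = 5.37×10^-8 m⁴; J_CD = π(0.0338)⁴/32 = 1.28×10^-7 m⁴.
θ = (T/G)·Σ L_i/J_i = (620.0/78.1×10⁹)·(0.122/5.86×10^-8 + 0.434/5.37×10^-8 + 0.646/1.28×10^-7) = 0.1207 rad.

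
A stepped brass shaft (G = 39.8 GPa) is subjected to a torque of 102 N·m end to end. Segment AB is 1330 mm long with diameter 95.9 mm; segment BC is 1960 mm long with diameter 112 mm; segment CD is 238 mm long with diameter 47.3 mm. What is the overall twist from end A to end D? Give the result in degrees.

0.113°

J_AB = π(0.0959)⁴/32 = 8.30×10^-6 m⁴; J_BC = π(0.112)⁴/32 = 1.54×10^-5 m⁴; J_CD = π(0.0473)⁴/32 = 4.91×10^-7 m⁴.
θ = (T/G)·Σ L_i/J_i = (102.0/39.8×10⁹)·(1.33/8.30×10^-6 + 1.96/1.54×10^-5 + 0.238/4.91×10^-7) = 1.977×10^-3 rad.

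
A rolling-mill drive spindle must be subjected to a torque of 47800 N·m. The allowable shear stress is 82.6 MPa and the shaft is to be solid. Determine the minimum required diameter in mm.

For a solid shaft τ_max = 16T/(πd³), so d = (16T/(π τ_allow))^(1/3) = (16·47800/(π·8.26×10^7))^(1/3) = 0.1434 m.

143 mm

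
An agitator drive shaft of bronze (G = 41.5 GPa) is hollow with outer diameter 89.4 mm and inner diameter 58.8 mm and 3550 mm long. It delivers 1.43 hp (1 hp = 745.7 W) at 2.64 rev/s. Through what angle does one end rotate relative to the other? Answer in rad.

ω = 2π·2.64 = 16.59 rad/s, so T = P/ω = 1.43×745.7 / 16.59 = 64.29 N·m.
J = π(d_o⁴ − d_i⁴)/32 = π(0.0894⁴ − 0.0588⁴)/32 = 5.098×10^-6 m⁴.
θ = T·L/(G·J) = 64.29 × 3.55 / (41.5×10⁹ × 5.098×10^-6) = 1.079×10^-3 rad.

0.00108 rad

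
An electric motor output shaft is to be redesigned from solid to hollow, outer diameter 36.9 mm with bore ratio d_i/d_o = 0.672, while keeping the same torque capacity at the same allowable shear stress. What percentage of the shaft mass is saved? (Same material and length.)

36.2 %

Equal τ_max and T ⇒ the solid shaft needs d_s³ = d_o³(1−k⁴), so d_s = 36.9·(1−0.672⁴)^(1/3) = 34.20 mm.
Area ratio A_h/A_s = d_o²(1−k²)/d_s² = (1−k²)/(1−k⁴)^(2/3) = 0.6385.
Mass saving = 1 − 0.6385 = 36.2 %.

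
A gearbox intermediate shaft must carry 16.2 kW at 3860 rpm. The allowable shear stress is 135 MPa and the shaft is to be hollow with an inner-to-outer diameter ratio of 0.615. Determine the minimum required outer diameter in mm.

12.1 mm

ω = 2π·3860/60 = 404.2 rad/s, so T = P/ω = 16.2×10³ / 404.2 = 40.08 N·m.
For a hollow shaft with d_i/d_o = 0.615: τ_max = 16T/(π d_o³ (1−k⁴)), so d_o = [16T/(π τ_allow (1−k⁴))]^(1/3) = [16·40.08/(π·1.35×10^8·0.8569)]^(1/3) = 0.01208 m.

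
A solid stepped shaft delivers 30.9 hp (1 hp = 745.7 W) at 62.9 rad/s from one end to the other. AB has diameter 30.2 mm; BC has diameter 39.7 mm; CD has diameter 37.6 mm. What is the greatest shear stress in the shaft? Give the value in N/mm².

67.7 N/mm²

ω = 62.9 rad/s, so T = P/ω = 30.9×745.7 / 62.90 = 366.3 N·m.
Under the same torque, τ_max = 16T/(πd³) is largest where d is smallest — segment AB (d = 30.2 mm).
τ_max = 16·366.3/(π·(0.0302)³) = 6.774×10^7 Pa.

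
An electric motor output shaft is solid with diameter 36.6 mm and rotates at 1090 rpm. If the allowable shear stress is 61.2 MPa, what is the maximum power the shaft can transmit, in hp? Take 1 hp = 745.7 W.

90.2 hp

J = πd⁴/32 = π(0.0366)⁴/32 = 1.762×10^-7 m⁴.
T_max = τ_allow·J/r = 6.12×10^7 × 1.762×10^-7 / 0.0183 = 589.1 N·m.
ω = 2π·1090/60 = 114.1 rad/s, so P_max = T_max·ω = 6.725×10^4 W.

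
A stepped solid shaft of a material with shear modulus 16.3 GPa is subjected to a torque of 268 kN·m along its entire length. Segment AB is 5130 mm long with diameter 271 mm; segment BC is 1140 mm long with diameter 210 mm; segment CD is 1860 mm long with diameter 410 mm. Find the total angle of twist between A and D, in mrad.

J_AB = π(0.271)⁴/32 = 5.30×10^-4 m⁴; J_BC = π(0.210)⁴/32 = 1.91×10^-4 m⁴; J_CD = π(0.410)⁴/32 = 2.77×10^-3 m⁴.
θ = (T/G)·Σ L_i/J_i = (268000/16.3×10⁹)·(5.13/5.30×10^-4 + 1.14/1.91×10^-4 + 1.86/2.77×10^-3) = 0.2685 rad.

268 mrad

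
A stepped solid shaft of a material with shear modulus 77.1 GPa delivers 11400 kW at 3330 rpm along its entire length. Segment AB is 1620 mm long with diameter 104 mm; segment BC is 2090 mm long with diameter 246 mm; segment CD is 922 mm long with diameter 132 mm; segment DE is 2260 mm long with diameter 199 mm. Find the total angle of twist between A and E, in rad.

0.0816 rad

ω = 2π·3330/60 = 348.7 rad/s, so T = P/ω = 11400×10³ / 348.7 = 32690 N·m.
J_AB = π(0.104)⁴/32 = 1.15×10^-5 m⁴; J_BC = π(0.246)⁴/32 = 3.60×10^-4 m⁴; J_CD = π(0.132)⁴/32 = 2.98×10^-5 m⁴; J_DE = π(0.199)⁴/32 = 1.54×10^-4 m⁴.
θ = (T/G)·Σ L_i/J_i = (32690/77.1×10⁹)·(1.62/1.15×10^-5 + 2.09/3.60×10^-4 + 0.922/2.98×10^-5 + 2.26/1.54×10^-4) = 0.08161 rad.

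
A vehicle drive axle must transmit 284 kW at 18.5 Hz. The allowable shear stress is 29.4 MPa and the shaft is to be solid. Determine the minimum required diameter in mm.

ω = 2π·18.5 = 116.2 rad/s, so T = P/ω = 284×10³ / 116.2 = 2443 N·m.
For a solid shaft τ_max = 16T/(πd³), so d = (16T/(π τ_allow))^(1/3) = (16·2443/(π·2.94×10^7))^(1/3) = 0.07508 m.

75.1 mm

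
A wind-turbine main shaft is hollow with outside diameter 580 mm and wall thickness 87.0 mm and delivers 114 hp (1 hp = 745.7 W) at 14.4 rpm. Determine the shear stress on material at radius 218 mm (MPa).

ω = 2π·14.4/60 = 1.508 rad/s, so T = P/ω = 114×745.7 / 1.508 = 56370 N·m.
J = π(d_o⁴ − d_i⁴)/32 = π(0.580⁴ − 0.406⁴)/32 = 8.442×10^-3 m⁴.
Shear stress varies linearly with radius: τ = T·r/J = 56370 × 0.218 / 8.442×10^-3 = 1.456×10^6 Pa.

1.46 MPa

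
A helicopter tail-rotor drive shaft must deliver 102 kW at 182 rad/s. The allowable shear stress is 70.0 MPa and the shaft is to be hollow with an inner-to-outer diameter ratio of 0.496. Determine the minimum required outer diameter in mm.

ω = 182 rad/s, so T = P/ω = 102×10³ / 182.0 = 560.4 N·m.
For a hollow shaft with d_i/d_o = 0.496: τ_max = 16T/(π d_o³ (1−k⁴)), so d_o = [16T/(π τ_allow (1−k⁴))]^(1/3) = [16·560.4/(π·7.00×10^7·0.9395)]^(1/3) = 0.03514 m.

35.1 mm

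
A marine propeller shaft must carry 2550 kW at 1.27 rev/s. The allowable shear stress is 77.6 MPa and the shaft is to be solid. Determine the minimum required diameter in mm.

276 mm

ω = 2π·1.27 = 7.980 rad/s, so T = P/ω = 2550×10³ / 7.980 = 319600 N·m.
For a solid shaft τ_max = 16T/(πd³), so d = (16T/(π τ_allow))^(1/3) = (16·319600/(π·7.76×10^7))^(1/3) = 0.2758 m.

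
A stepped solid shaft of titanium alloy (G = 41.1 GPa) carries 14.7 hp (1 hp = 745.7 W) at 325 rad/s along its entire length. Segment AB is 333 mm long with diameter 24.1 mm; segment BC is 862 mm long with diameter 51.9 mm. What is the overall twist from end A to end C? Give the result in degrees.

ω = 325 rad/s, so T = P/ω = 14.7×745.7 / 325.0 = 33.73 N·m.
J_AB = π(0.0241)⁴/32 = 3.31×10^-8 m⁴; J_BC = π(0.0519)⁴/32 = 7.12×10^-7 m⁴.
θ = (T/G)·Σ L_i/J_i = (33.73/41.1×10⁹)·(0.333/3.31×10^-8 + 0.862/7.12×10^-7) = 9.245×10^-3 rad.

0.530°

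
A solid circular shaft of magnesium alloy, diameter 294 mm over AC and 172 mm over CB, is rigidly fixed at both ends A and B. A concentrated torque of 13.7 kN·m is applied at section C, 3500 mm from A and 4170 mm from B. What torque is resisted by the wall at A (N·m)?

Compatibility: T_A·a/J_AC = T_B·b/J_CB with T_A + T_B = T₀.
J_AC = 7.33×10^-4 m⁴, J_CB = 8.59×10^-5 m⁴, so T_A = T₀·(J_AC/a)/((J_AC/a)+(J_CB/b)) = 12470 N·m, T_B = 1226 N·m.

12500 N·m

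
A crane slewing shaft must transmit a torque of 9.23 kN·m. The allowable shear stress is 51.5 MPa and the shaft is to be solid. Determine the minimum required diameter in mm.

For a solid shaft τ_max = 16T/(πd³), so d = (16T/(π τ_allow))^(1/3) = (16·9230/(π·5.15×10^7))^(1/3) = 0.09700 m.

97.0 mm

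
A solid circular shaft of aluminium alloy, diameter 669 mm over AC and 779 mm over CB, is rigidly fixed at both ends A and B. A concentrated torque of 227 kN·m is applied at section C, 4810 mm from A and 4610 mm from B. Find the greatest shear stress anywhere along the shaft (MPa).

1.61 MPa

Compatibility: T_A·a/J_AC = T_B·b/J_CB with T_A + T_B = T₀.
J_AC = 0.0197 m⁴, J_CB = 0.0362 m⁴, so T_A = T₀·(J_AC/a)/((J_AC/a)+(J_CB/b)) = 77790 N·m, T_B = 149200 N·m.
τ in each portion: τ_AC = 1.32×10^6 Pa, τ_CB = 1.61×10^6 Pa; maximum is in CB.
τ_max = T_CB·r/J = 149200·0.390/0.0362 = 1.608×10^6 Pa.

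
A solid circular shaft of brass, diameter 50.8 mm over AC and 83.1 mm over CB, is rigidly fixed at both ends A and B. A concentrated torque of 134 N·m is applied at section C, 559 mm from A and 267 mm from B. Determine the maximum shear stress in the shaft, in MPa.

1.11 MPa

Compatibility: T_A·a/J_AC = T_B·b/J_CB with T_A + T_B = T₀.
J_AC = 6.54×10^-7 m⁴, J_CB = 4.68×10^-6 m⁴, so T_A = T₀·(J_AC/a)/((J_AC/a)+(J_CB/b)) = 8.379 N·m, T_B = 125.6 N·m.
τ in each portion: τ_AC = 3.26×10^5 Pa, τ_CB = 1.11×10^6 Pa; maximum is in CB.
τ_max = T_CB·r/J = 125.6·0.0415/4.68×10^-6 = 1.115×10^6 Pa.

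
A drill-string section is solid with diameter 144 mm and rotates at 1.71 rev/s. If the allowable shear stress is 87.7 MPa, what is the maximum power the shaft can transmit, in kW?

552 kW

J = πd⁴/32 = π(0.144)⁴/32 = 4.221×10^-5 m⁴.
T_max = τ_allow·J/r = 8.77×10^7 × 4.221×10^-5 / 0.0720 = 51420 N·m.
ω = 2π·1.71 = 10.74 rad/s, so P_max = T_max·ω = 5.524×10^5 W.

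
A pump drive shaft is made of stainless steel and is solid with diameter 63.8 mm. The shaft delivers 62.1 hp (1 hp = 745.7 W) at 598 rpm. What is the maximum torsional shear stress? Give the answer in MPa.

14.5 MPa

ω = 2π·598/60 = 62.62 rad/s, so T = P/ω = 62.1×745.7 / 62.62 = 739.5 N·m.
J = πd⁴/32 = π(0.0638)⁴/32 = 1.627×10^-6 m⁴.
τ_max = T·r/J = 739.5 × 0.0319 / 1.627×10^-6 = 1.450×10^7 Pa.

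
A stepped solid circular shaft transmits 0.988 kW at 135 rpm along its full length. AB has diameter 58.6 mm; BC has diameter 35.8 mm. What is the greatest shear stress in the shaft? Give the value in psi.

ω = 2π·135/60 = 14.14 rad/s, so T = P/ω = 0.988×10³ / 14.14 = 69.89 N·m.
Under the same torque, τ_max = 16T/(πd³) is largest where d is smallest — segment BC (d = 35.8 mm).
τ_max = 16·69.89/(π·(0.0358)³) = 7.757×10^6 Pa.

1130 psi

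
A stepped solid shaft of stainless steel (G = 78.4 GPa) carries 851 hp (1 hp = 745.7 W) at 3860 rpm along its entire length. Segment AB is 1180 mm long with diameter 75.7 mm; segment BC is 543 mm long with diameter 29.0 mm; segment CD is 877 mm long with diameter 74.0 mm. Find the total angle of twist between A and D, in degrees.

9.73°

ω = 2π·3860/60 = 404.2 rad/s, so T = P/ω = 851×745.7 / 404.2 = 1570 N·m.
J_AB = π(0.0757)⁴/32 = 3.22×10^-6 m⁴; J_BC = π(0.0290)⁴/32 = 6.94×10^-8 m⁴; J_CD = π(0.0740)⁴/32 = 2.94×10^-6 m⁴.
θ = (T/G)·Σ L_i/J_i = (1570/78.4×10⁹)·(1.18/3.22×10^-6 + 0.543/6.94×10^-8 + 0.877/2.94×10^-6) = 0.1699 rad.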